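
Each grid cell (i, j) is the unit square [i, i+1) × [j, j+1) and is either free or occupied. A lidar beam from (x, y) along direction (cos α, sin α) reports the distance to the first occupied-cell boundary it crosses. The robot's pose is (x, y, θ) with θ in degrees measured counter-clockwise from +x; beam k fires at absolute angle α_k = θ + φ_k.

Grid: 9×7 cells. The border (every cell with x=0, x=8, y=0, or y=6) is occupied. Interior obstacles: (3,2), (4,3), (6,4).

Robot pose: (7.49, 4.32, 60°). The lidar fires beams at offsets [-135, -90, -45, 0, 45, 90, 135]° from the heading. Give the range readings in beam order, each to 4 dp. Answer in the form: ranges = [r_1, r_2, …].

beam 1: φ=-135°, α=285°
  d=(0.2588,-0.9659)  start (7,4)  tX=1.9705 tY=0.3313  stride 1/|dx|=3.8637 1/|dy|=1.0353
    cross y-line → (7,3), t=0.3313
    cross y-line → (7,2), t=1.3666
    cross x-line → (8,2), t=1.9705 (wall)
  → r_1 = 1.9705
beam 2: φ=-90°, α=330°
  d=(0.8660,-0.5000)  start (7,4)  tX=0.5889 tY=0.6400  stride 1/|dx|=1.1547 1/|dy|=2.0000
    cross x-line → (8,4), t=0.5889 (wall)
  → r_2 = 0.5889
beam 3: φ=-45°, α=15°
  d=(0.9659,0.2588)  start (7,4)  tX=0.5280 tY=2.6273  stride 1/|dx|=1.0353 1/|dy|=3.8637
    cross x-line → (8,4), t=0.5280 (wall)
  → r_3 = 0.5280
beam 4: φ=0°, α=60°
  d=(0.5000,0.8660)  start (7,4)  tX=1.0200 tY=0.7852  stride 1/|dx|=2.0000 1/|dy|=1.1547
    cross y-line → (7,5), t=0.7852
    cross x-line → (8,5), t=1.0200 (wall)
  → r_4 = 1.0200
beam 5: φ=45°, α=105°
  d=(-0.2588,0.9659)  start (7,4)  tX=1.8932 tY=0.7040  stride 1/|dx|=3.8637 1/|dy|=1.0353
    cross y-line → (7,5), t=0.7040
    cross y-line → (7,6), t=1.7393 (wall)
  → r_5 = 1.7393
beam 6: φ=90°, α=150°
  d=(-0.8660,0.5000)  start (7,4)  tX=0.5658 tY=1.3600  stride 1/|dx|=1.1547 1/|dy|=2.0000
    cross x-line → (6,4), t=0.5658 (wall)
  → r_6 = 0.5658
beam 7: φ=135°, α=195°
  d=(-0.9659,-0.2588)  start (7,4)  tX=0.5073 tY=1.2364  stride 1/|dx|=1.0353 1/|dy|=3.8637
    cross x-line → (6,4), t=0.5073 (wall)
  → r_7 = 0.5073

ranges = [1.9705, 0.5889, 0.5280, 1.0200, 1.7393, 0.5658, 0.5073]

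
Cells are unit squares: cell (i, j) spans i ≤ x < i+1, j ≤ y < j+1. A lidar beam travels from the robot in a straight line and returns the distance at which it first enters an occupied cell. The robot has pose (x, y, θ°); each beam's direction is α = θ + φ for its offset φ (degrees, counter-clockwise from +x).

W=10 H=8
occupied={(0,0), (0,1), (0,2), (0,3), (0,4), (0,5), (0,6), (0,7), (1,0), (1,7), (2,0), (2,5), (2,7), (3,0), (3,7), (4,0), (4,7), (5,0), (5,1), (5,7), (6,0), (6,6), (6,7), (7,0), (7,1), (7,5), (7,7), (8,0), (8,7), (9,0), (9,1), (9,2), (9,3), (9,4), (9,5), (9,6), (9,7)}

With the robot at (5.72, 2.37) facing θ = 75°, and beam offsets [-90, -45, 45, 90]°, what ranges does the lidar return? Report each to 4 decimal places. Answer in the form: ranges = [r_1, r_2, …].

beam 1: φ=-90°, α=345°
  cosα=0.9659 sinα=-0.2588 | (5,2) | tMaxX 0.2899 tMaxY 1.4296 | tΔX 1.0353 tΔY 3.8637
    t=0.2899 [x] (6,2)
    t=1.3252 [x] (7,2)
    t=1.4296 [y] (7,1) — stop
  → r_1 = 1.4296
beam 2: φ=-45°, α=30°
  cosα=0.8660 sinα=0.5000 | (5,2) | tMaxX 0.3233 tMaxY 1.2600 | tΔX 1.1547 tΔY 2.0000
    t=0.3233 [x] (6,2)
    t=1.2600 [y] (6,3)
    t=1.4780 [x] (7,3)
    t=2.6327 [x] (8,3)
    t=3.2600 [y] (8,4)
    t=3.7874 [x] (9,4) — stop
  → r_2 = 3.7874
beam 3: φ=45°, α=120°
  cosα=-0.5000 sinα=0.8660 | (5,2) | tMaxX 1.4400 tMaxY 0.7275 | tΔX 2.0000 tΔY 1.1547
    t=0.7275 [y] (5,3)
    t=1.4400 [x] (4,3)
    t=1.8822 [y] (4,4)
    t=3.0369 [y] (4,5)
    t=3.4400 [x] (3,5)
    t=4.1916 [y] (3,6)
    t=5.3463 [y] (3,7) — stop
  → r_3 = 5.3463
beam 4: φ=90°, α=165°
  cosα=-0.9659 sinα=0.2588 | (5,2) | tMaxX 0.7454 tMaxY 2.4341 | tΔX 1.0353 tΔY 3.8637
    t=0.7454 [x] (4,2)
    t=1.7807 [x] (3,2)
    t=2.4341 [y] (3,3)
    t=2.8160 [x] (2,3)
    t=3.8512 [x] (1,3)
    t=4.8865 [x] (0,3) — stop
  → r_4 = 4.8865

ranges = [1.4296, 3.7874, 5.3463, 4.8865]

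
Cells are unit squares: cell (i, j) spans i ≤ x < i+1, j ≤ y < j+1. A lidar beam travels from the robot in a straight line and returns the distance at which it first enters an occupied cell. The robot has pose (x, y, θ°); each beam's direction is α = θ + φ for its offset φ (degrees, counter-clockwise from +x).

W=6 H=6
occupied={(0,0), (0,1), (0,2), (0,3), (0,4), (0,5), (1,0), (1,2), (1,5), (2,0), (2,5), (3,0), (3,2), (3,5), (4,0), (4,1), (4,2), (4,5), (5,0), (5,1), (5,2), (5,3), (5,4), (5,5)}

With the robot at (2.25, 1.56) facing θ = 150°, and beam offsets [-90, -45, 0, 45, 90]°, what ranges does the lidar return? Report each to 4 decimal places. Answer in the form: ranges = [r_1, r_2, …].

beam 1: φ=-90°, α=60°
  direction (0.5000, 0.8660); cell (2,1); t to first gridline: x 1.5000, y 0.5081 (then +2.0000 / +1.1547)
    (2,2) via y @ 0.5081
    (3,2) via x @ 1.5000  # hit
  → r_1 = 1.5000
beam 2: φ=-45°, α=105°
  direction (-0.2588, 0.9659); cell (2,1); t to first gridline: x 0.9659, y 0.4555 (then +3.8637 / +1.0353)
    (2,2) via y @ 0.4555
    (1,2) via x @ 0.9659  # hit
  → r_2 = 0.9659
beam 3: φ=0°, α=150°
  direction (-0.8660, 0.5000); cell (2,1); t to first gridline: x 0.2887, y 0.8800 (then +1.1547 / +2.0000)
    (1,1) via x @ 0.2887
    (1,2) via y @ 0.8800  # hit
  → r_3 = 0.8800
beam 4: φ=45°, α=195°
  direction (-0.9659, -0.2588); cell (2,1); t to first gridline: x 0.2588, y 2.1637 (then +1.0353 / +3.8637)
    (1,1) via x @ 0.2588
    (0,1) via x @ 1.2941  # hit
  → r_4 = 1.2941
beam 5: φ=90°, α=240°
  direction (-0.5000, -0.8660); cell (2,1); t to first gridline: x 0.5000, y 0.6466 (then +2.0000 / +1.1547)
    (1,1) via x @ 0.5000
    (1,0) via y @ 0.6466  # hit
  → r_5 = 0.6466

ranges = [1.5000, 0.9659, 0.8800, 1.2941, 0.6466]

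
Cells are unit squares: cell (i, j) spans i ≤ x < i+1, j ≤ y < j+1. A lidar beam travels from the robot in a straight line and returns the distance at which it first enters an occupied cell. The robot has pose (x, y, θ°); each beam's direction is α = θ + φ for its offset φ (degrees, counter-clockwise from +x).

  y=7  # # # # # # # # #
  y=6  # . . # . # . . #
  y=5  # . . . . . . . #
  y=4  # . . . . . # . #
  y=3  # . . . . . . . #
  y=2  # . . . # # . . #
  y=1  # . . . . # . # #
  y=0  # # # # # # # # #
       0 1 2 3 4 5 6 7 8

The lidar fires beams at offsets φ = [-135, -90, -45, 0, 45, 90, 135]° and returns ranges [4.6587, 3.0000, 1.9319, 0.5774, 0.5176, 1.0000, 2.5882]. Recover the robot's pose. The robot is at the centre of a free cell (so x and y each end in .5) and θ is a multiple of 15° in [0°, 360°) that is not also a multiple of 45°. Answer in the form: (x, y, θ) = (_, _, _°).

Candidates: 35 free-cell centres × 16 headings = 560 poses. Raycast each; keep the one whose scan matches to 4 dp.
  (1.5, 5.5, 150°): beam 1 = 1.9319 ≠ 4.6587 ✗
  (3.5, 1.5, 255°): beam 1 = 5.0000 ≠ 4.6587 ✗
  (3.5, 5.5, 210°): beam 1 = 0.5176 ≠ 4.6587 ✗
  (4.5, 4.5, 30°): beam 1 = 1.5529 ≠ 4.6587 ✗
  (4.5, 6.5, 195°): beam 1 = 0.5774 ≠ 4.6587 ✗
  …
  (1.5, 3.5, 150°): r_1=4.6587, r_2=3.0000, r_3=1.9319, r_4=0.5774, r_5=0.5176, r_6=1.0000, r_7=2.5882 — all match ✓
Only this pose fits every beam.

(x, y, θ) = (1.5, 3.5, 150°)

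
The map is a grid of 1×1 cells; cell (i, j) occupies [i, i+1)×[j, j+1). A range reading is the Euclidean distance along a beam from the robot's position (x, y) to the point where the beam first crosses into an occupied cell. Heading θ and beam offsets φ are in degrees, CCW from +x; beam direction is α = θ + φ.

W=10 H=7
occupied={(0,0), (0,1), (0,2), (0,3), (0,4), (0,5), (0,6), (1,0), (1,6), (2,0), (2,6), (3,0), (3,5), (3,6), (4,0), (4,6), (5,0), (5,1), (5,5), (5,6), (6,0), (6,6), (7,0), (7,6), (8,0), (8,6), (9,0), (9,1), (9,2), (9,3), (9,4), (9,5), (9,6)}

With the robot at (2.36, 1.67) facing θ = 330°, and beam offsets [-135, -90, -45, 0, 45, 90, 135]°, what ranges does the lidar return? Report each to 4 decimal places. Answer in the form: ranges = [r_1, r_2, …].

ranges = [1.4080, 0.7736, 0.6936, 1.3400, 6.8742, 4.9999, 4.4827]

beam 1: φ=-135°, α=195°
  d=(-0.9659,-0.2588)  start (2,1)  tX=0.3727 tY=2.5887  stride 1/|dx|=1.0353 1/|dy|=3.8637
    cross x-line → (1,1), t=0.3727
    cross x-line → (0,1), t=1.4080 (wall)
  → r_1 = 1.4080
beam 2: φ=-90°, α=240°
  d=(-0.5000,-0.8660)  start (2,1)  tX=0.7200 tY=0.7736  stride 1/|dx|=2.0000 1/|dy|=1.1547
    cross x-line → (1,1), t=0.7200
    cross y-line → (1,0), t=0.7736 (wall)
  → r_2 = 0.7736
beam 3: φ=-45°, α=285°
  d=(0.2588,-0.9659)  start (2,1)  tX=2.4728 tY=0.6936  stride 1/|dx|=3.8637 1/|dy|=1.0353
    cross y-line → (2,0), t=0.6936 (wall)
  → r_3 = 0.6936
beam 4: φ=0°, α=330°
  d=(0.8660,-0.5000)  start (2,1)  tX=0.7390 tY=1.3400  stride 1/|dx|=1.1547 1/|dy|=2.0000
    cross x-line → (3,1), t=0.7390
    cross y-line → (3,0), t=1.3400 (wall)
  → r_4 = 1.3400
beam 5: φ=45°, α=15°
  d=(0.9659,0.2588)  start (2,1)  tX=0.6626 tY=1.2750  stride 1/|dx|=1.0353 1/|dy|=3.8637
    cross x-line → (3,1), t=0.6626
    cross y-line → (3,2), t=1.2750
    cross x-line → (4,2), t=1.6979
    cross x-line → (5,2), t=2.7331
    cross x-line → (6,2), t=3.7684
    cross x-line → (7,2), t=4.8037
    cross y-line → (7,3), t=5.1387
    cross x-line → (8,3), t=5.8390
    cross x-line → (9,3), t=6.8742 (wall)
  → r_5 = 6.8742
beam 6: φ=90°, α=60°
  d=(0.5000,0.8660)  start (2,1)  tX=1.2800 tY=0.3811  stride 1/|dx|=2.0000 1/|dy|=1.1547
    cross y-line → (2,2), t=0.3811
    cross x-line → (3,2), t=1.2800
    cross y-line → (3,3), t=1.5358
    cross y-line → (3,4), t=2.6905
    cross x-line → (4,4), t=3.2800
    cross y-line → (4,5), t=3.8452
    cross y-line → (4,6), t=4.9999 (wall)
  → r_6 = 4.9999
beam 7: φ=135°, α=105°
  d=(-0.2588,0.9659)  start (2,1)  tX=1.3909 tY=0.3416  stride 1/|dx|=3.8637 1/|dy|=1.0353
    cross y-line → (2,2), t=0.3416
    cross y-line → (2,3), t=1.3769
    cross x-line → (1,3), t=1.3909
    cross y-line → (1,4), t=2.4122
    cross y-line → (1,5), t=3.4475
    cross y-line → (1,6), t=4.4827 (wall)
  → r_7 = 4.4827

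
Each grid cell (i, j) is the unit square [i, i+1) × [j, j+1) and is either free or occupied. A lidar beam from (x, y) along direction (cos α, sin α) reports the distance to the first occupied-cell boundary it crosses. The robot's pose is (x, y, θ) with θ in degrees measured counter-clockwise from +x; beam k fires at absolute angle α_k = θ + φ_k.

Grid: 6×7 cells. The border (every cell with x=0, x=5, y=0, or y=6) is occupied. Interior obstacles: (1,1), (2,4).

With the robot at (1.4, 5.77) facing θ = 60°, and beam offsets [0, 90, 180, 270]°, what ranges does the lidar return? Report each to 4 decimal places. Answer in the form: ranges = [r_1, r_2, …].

beam 1: φ=0°, α=60°
  direction (0.5000, 0.8660); cell (1,5); t to first gridline: x 1.2000, y 0.2656 (then +2.0000 / +1.1547)
    (1,6) via y @ 0.2656  # hit
  → r_1 = 0.2656
beam 2: φ=90°, α=150°
  direction (-0.8660, 0.5000); cell (1,5); t to first gridline: x 0.4619, y 0.4600 (then +1.1547 / +2.0000)
    (1,6) via y @ 0.4600  # hit
  → r_2 = 0.4600
beam 3: φ=180°, α=240°
  direction (-0.5000, -0.8660); cell (1,5); t to first gridline: x 0.8000, y 0.8891 (then +2.0000 / +1.1547)
    (0,5) via x @ 0.8000  # hit
  → r_3 = 0.8000
beam 4: φ=270°, α=330°
  direction (0.8660, -0.5000); cell (1,5); t to first gridline: x 0.6928, y 1.5400 (then +1.1547 / +2.0000)
    (2,5) via x @ 0.6928
    (2,4) via y @ 1.5400  # hit
  → r_4 = 1.5400

ranges = [0.2656, 0.4600, 0.8000, 1.5400]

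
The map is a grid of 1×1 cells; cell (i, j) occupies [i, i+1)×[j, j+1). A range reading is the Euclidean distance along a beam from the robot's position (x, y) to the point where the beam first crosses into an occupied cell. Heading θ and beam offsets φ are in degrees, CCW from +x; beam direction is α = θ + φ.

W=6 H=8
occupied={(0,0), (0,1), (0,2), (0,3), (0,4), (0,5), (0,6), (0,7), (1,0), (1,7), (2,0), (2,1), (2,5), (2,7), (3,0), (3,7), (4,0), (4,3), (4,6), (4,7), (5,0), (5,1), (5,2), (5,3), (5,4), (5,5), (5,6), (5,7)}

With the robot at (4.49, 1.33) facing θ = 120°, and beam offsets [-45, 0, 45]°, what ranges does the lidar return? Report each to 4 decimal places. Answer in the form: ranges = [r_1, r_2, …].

ranges = [1.7289, 4.2378, 1.5426]

beam 1: φ=-45°, α=75°
  cosα=0.2588 sinα=0.9659 | (4,1) | tMaxX 1.9705 tMaxY 0.6936 | tΔX 3.8637 tΔY 1.0353
    t=0.6936 [y] (4,2)
    t=1.7289 [y] (4,3) — stop
  → r_1 = 1.7289
beam 2: φ=0°, α=120°
  cosα=-0.5000 sinα=0.8660 | (4,1) | tMaxX 0.9800 tMaxY 0.7736 | tΔX 2.0000 tΔY 1.1547
    t=0.7736 [y] (4,2)
    t=0.9800 [x] (3,2)
    t=1.9283 [y] (3,3)
    t=2.9800 [x] (2,3)
    t=3.0831 [y] (2,4)
    t=4.2378 [y] (2,5) — stop
  → r_2 = 4.2378
beam 3: φ=45°, α=165°
  cosα=-0.9659 sinα=0.2588 | (4,1) | tMaxX 0.5073 tMaxY 2.5887 | tΔX 1.0353 tΔY 3.8637
    t=0.5073 [x] (3,1)
    t=1.5426 [x] (2,1) — stop
  → r_3 = 1.5426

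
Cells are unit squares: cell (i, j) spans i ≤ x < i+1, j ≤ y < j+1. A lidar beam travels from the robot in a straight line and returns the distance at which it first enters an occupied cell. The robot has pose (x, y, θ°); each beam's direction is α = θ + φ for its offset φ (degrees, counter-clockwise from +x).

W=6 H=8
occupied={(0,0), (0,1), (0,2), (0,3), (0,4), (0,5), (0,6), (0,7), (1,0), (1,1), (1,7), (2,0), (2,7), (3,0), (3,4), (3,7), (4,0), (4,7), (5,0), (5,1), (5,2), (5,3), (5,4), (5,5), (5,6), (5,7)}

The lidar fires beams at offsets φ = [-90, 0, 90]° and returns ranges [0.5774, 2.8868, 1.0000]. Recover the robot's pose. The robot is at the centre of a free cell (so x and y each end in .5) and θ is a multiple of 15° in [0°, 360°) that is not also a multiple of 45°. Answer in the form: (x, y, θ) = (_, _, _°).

The pose lattice has 22·16 = 352 candidates. Test each by forward raycasting.
  (4.5, 1.5, 330°): beam 2 = 0.5774 ≠ 2.8868 ✗
  (4.5, 1.5, 240°): beam 1 = 4.0415 ≠ 0.5774 ✗
  (1.5, 3.5, 330°): beam 1 = 1.0000 ≠ 0.5774 ✗
  …
  (4.5, 1.5, 120°): r_1=0.5774, r_2=2.8868, r_3=1.0000 — all match ✓
No second candidate reproduces the full scan.

(x, y, θ) = (4.5, 1.5, 120°)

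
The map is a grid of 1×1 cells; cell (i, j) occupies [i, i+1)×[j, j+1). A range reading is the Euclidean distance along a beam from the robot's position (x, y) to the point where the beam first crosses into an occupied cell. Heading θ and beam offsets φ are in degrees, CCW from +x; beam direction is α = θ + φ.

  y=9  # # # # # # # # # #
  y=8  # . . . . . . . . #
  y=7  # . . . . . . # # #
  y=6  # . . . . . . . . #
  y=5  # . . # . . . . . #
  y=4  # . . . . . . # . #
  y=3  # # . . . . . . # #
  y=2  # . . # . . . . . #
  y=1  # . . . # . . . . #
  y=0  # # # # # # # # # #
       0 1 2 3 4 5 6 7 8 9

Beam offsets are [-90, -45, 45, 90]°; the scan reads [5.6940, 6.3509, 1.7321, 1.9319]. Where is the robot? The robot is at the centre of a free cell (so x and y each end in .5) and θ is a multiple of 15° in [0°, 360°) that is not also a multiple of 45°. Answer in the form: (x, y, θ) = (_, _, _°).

(x, y, θ) = (5.5, 3.5, 165°)

Enumerate (i+0.5, j+0.5, θ) over the 56 free cells and 16 admissible headings. For each, cast all 4 beams and compare to the given ranges.
  (2.5, 1.5, 120°): beam 1 = 1.0000 ≠ 5.6940 ✗
  (2.5, 6.5, 60°): beam 1 = 1.0000 ≠ 5.6940 ✗
  (5.5, 1.5, 75°): beam 1 = 1.9319 ≠ 5.6940 ✗
  …
  (5.5, 3.5, 165°): r_1=5.6940, r_2=6.3509, r_3=1.7321, r_4=1.9319 — all match ✓
Only this pose fits every beam.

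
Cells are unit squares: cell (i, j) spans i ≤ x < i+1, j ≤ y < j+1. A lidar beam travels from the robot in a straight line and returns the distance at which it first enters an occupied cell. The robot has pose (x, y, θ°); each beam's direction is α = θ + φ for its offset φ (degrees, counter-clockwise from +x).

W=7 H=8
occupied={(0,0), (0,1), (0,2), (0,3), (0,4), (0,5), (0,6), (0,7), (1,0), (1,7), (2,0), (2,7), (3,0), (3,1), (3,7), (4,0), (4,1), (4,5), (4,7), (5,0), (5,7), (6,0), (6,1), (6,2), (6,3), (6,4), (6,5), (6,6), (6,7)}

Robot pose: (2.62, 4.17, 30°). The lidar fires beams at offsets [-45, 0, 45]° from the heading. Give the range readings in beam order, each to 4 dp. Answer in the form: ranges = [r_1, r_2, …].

ranges = [3.4992, 1.6600, 2.9298]

beam 1: φ=-45°, α=345°
  dir = (cos 345°, sin 345°) = (0.9659, -0.2588); from cell (2,4)
  next x-line at t=0.3934, next y-line at t=0.6568; Δt_x=1.0353, Δt_y=3.8637
    x: enter (3,4) at t=0.3934
    y: enter (3,3) at t=0.6568
    x: enter (4,3) at t=1.4287
    x: enter (5,3) at t=2.4640
    x: enter (6,3) at t=3.4992 ← occupied
  → r_1 = 3.4992
beam 2: φ=0°, α=30°
  dir = (cos 30°, sin 30°) = (0.8660, 0.5000); from cell (2,4)
  next x-line at t=0.4388, next y-line at t=1.6600; Δt_x=1.1547, Δt_y=2.0000
    x: enter (3,4) at t=0.4388
    x: enter (4,4) at t=1.5935
    y: enter (4,5) at t=1.6600 ← occupied
  → r_2 = 1.6600
beam 3: φ=45°, α=75°
  dir = (cos 75°, sin 75°) = (0.2588, 0.9659); from cell (2,4)
  next x-line at t=1.4682, next y-line at t=0.8593; Δt_x=3.8637, Δt_y=1.0353
    y: enter (2,5) at t=0.8593
    x: enter (3,5) at t=1.4682
    y: enter (3,6) at t=1.8946
    y: enter (3,7) at t=2.9298 ← occupied
  → r_3 = 2.9298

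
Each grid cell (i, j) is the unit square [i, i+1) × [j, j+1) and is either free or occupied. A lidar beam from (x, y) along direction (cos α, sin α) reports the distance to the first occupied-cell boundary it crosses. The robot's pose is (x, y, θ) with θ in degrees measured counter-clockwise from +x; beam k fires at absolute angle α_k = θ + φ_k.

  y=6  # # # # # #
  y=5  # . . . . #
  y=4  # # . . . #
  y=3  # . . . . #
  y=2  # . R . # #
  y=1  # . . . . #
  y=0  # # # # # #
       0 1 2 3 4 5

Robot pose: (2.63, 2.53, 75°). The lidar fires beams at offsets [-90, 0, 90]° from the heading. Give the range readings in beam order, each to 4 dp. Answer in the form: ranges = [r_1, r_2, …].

ranges = [1.4183, 3.5924, 1.6875]

beam 1: φ=-90°, α=345°
  dir = (cos 345°, sin 345°) = (0.9659, -0.2588); from cell (2,2)
  next x-line at t=0.3831, next y-line at t=2.0478; Δt_x=1.0353, Δt_y=3.8637
    x: enter (3,2) at t=0.3831
    x: enter (4,2) at t=1.4183 ← occupied
  → r_1 = 1.4183
beam 2: φ=0°, α=75°
  dir = (cos 75°, sin 75°) = (0.2588, 0.9659); from cell (2,2)
  next x-line at t=1.4296, next y-line at t=0.4866; Δt_x=3.8637, Δt_y=1.0353
    y: enter (2,3) at t=0.4866
    x: enter (3,3) at t=1.4296
    y: enter (3,4) at t=1.5219
    y: enter (3,5) at t=2.5571
    y: enter (3,6) at t=3.5924 ← occupied
  → r_2 = 3.5924
beam 3: φ=90°, α=165°
  dir = (cos 165°, sin 165°) = (-0.9659, 0.2588); from cell (2,2)
  next x-line at t=0.6522, next y-line at t=1.8159; Δt_x=1.0353, Δt_y=3.8637
    x: enter (1,2) at t=0.6522
    x: enter (0,2) at t=1.6875 ← occupied
  → r_3 = 1.6875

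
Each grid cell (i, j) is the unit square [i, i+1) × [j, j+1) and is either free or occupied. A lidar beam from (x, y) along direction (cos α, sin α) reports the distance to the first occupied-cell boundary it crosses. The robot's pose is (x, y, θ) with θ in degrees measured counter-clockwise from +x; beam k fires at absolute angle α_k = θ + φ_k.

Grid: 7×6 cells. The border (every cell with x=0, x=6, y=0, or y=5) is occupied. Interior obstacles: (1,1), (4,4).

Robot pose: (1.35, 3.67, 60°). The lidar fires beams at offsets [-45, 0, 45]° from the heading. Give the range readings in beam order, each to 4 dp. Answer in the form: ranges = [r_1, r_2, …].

beam 1: φ=-45°, α=15°
  d=(0.9659,0.2588)  start (1,3)  tX=0.6729 tY=1.2750  stride 1/|dx|=1.0353 1/|dy|=3.8637
    cross x-line → (2,3), t=0.6729
    cross y-line → (2,4), t=1.2750
    cross x-line → (3,4), t=1.7082
    cross x-line → (4,4), t=2.7435 (wall)
  → r_1 = 2.7435
beam 2: φ=0°, α=60°
  d=(0.5000,0.8660)  start (1,3)  tX=1.3000 tY=0.3811  stride 1/|dx|=2.0000 1/|dy|=1.1547
    cross y-line → (1,4), t=0.3811
    cross x-line → (2,4), t=1.3000
    cross y-line → (2,5), t=1.5358 (wall)
  → r_2 = 1.5358
beam 3: φ=45°, α=105°
  d=(-0.2588,0.9659)  start (1,3)  tX=1.3523 tY=0.3416  stride 1/|dx|=3.8637 1/|dy|=1.0353
    cross y-line → (1,4), t=0.3416
    cross x-line → (0,4), t=1.3523 (wall)
  → r_3 = 1.3523

ranges = [2.7435, 1.5358, 1.3523]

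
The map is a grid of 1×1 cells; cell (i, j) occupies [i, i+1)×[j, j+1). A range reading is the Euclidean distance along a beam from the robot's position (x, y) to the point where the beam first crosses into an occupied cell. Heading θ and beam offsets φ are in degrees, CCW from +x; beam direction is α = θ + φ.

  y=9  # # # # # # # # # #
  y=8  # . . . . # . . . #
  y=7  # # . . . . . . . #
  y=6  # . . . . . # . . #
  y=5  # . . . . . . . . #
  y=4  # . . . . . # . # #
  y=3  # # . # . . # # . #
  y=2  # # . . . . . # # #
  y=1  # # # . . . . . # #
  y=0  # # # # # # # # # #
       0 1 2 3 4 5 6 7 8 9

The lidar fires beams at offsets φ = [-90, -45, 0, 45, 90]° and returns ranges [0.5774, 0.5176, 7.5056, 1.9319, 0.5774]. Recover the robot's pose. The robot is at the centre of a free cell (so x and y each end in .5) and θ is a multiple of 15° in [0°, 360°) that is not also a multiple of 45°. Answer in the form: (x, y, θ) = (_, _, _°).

(x, y, θ) = (1.5, 8.5, 330°)

The pose lattice has 49·16 = 784 candidates. Test each by forward raycasting.
  (2.5, 6.5, 30°): beam 1 = 2.8868 ≠ 0.5774 ✗
  (7.5, 5.5, 330°): beam 1 = 1.0000 ≠ 0.5774 ✗
  (8.5, 5.5, 210°): beam 1 = 4.0415 ≠ 0.5774 ✗
  (7.5, 8.5, 75°): beam 1 = 1.5529 ≠ 0.5774 ✗
  …
  (1.5, 8.5, 330°): r_1=0.5774, r_2=0.5176, r_3=7.5056, r_4=1.9319, r_5=0.5774 — all match ✓
No second candidate reproduces the full scan.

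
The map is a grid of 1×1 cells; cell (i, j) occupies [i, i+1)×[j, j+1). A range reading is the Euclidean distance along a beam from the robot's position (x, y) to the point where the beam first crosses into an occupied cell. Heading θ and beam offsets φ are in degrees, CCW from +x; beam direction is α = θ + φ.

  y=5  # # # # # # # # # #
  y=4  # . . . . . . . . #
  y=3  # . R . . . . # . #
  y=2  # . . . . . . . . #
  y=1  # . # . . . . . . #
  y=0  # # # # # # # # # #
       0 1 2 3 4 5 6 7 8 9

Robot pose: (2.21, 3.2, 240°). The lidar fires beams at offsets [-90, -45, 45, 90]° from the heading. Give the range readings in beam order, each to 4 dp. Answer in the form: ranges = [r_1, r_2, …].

ranges = [1.3972, 1.2527, 1.2423, 4.4000]

beam 1: φ=-90°, α=150°
  dir = (cos 150°, sin 150°) = (-0.8660, 0.5000); from cell (2,3)
  next x-line at t=0.2425, next y-line at t=1.6000; Δt_x=1.1547, Δt_y=2.0000
    x: enter (1,3) at t=0.2425
    x: enter (0,3) at t=1.3972 ← occupied
  → r_1 = 1.3972
beam 2: φ=-45°, α=195°
  dir = (cos 195°, sin 195°) = (-0.9659, -0.2588); from cell (2,3)
  next x-line at t=0.2174, next y-line at t=0.7727; Δt_x=1.0353, Δt_y=3.8637
    x: enter (1,3) at t=0.2174
    y: enter (1,2) at t=0.7727
    x: enter (0,2) at t=1.2527 ← occupied
  → r_2 = 1.2527
beam 3: φ=45°, α=285°
  dir = (cos 285°, sin 285°) = (0.2588, -0.9659); from cell (2,3)
  next x-line at t=3.0523, next y-line at t=0.2071; Δt_x=3.8637, Δt_y=1.0353
    y: enter (2,2) at t=0.2071
    y: enter (2,1) at t=1.2423 ← occupied
  → r_3 = 1.2423
beam 4: φ=90°, α=330°
  dir = (cos 330°, sin 330°) = (0.8660, -0.5000); from cell (2,3)
  next x-line at t=0.9122, next y-line at t=0.4000; Δt_x=1.1547, Δt_y=2.0000
    y: enter (2,2) at t=0.4000
    x: enter (3,2) at t=0.9122
    x: enter (4,2) at t=2.0669
    y: enter (4,1) at t=2.4000
    x: enter (5,1) at t=3.2216
    x: enter (6,1) at t=4.3763
    y: enter (6,0) at t=4.4000 ← occupied
  → r_4 = 4.4000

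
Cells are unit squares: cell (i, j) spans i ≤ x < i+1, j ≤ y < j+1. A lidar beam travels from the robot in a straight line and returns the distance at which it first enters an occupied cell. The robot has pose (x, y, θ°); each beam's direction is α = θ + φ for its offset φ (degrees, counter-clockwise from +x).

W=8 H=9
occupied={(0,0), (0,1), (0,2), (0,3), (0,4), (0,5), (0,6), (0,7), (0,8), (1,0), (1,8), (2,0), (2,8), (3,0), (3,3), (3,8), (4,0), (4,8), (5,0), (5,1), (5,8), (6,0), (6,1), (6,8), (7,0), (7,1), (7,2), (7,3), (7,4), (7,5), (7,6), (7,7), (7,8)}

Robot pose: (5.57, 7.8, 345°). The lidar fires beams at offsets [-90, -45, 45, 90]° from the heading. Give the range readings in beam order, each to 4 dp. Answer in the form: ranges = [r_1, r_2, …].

ranges = [7.0399, 2.8600, 0.4000, 0.2071]

beam 1: φ=-90°, α=255°
  direction (-0.2588, -0.9659); cell (5,7); t to first gridline: x 2.2023, y 0.8282 (then +3.8637 / +1.0353)
    (5,6) via y @ 0.8282
    (5,5) via y @ 1.8635
    (4,5) via x @ 2.2023
    (4,4) via y @ 2.8988
    (4,3) via y @ 3.9340
    (4,2) via y @ 4.9693
    (4,1) via y @ 6.0046
    (3,1) via x @ 6.0660
    (3,0) via y @ 7.0399  # hit
  → r_1 = 7.0399
beam 2: φ=-45°, α=300°
  direction (0.5000, -0.8660); cell (5,7); t to first gridline: x 0.8600, y 0.9238 (then +2.0000 / +1.1547)
    (6,7) via x @ 0.8600
    (6,6) via y @ 0.9238
    (6,5) via y @ 2.0785
    (7,5) via x @ 2.8600  # hit
  → r_2 = 2.8600
beam 3: φ=45°, α=30°
  direction (0.8660, 0.5000); cell (5,7); t to first gridline: x 0.4965, y 0.4000 (then +1.1547 / +2.0000)
    (5,8) via y @ 0.4000  # hit
  → r_3 = 0.4000
beam 4: φ=90°, α=75°
  direction (0.2588, 0.9659); cell (5,7); t to first gridline: x 1.6614, y 0.2071 (then +3.8637 / +1.0353)
    (5,8) via y @ 0.2071  # hit
  → r_4 = 0.2071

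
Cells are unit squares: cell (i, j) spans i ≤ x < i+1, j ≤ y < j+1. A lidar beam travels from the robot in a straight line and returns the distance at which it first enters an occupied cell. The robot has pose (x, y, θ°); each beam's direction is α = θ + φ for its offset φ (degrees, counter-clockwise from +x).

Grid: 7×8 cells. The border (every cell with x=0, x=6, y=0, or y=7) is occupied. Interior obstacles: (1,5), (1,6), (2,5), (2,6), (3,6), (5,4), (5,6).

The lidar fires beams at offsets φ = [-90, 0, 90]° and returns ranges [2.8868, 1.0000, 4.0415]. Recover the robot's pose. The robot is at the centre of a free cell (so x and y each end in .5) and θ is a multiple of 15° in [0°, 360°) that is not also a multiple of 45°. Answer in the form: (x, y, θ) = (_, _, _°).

Enumerate (i+0.5, j+0.5, θ) over the 23 free cells and 16 admissible headings. For each, cast all 3 beams and compare to the given ranges.
  (3.5, 3.5, 240°): beam 2 = 2.8868 ≠ 1.0000 ✗
  (2.5, 2.5, 150°): beam 1 = 5.0000 ≠ 2.8868 ✗
  (4.5, 2.5, 150°): beam 1 = 1.7321 ≠ 2.8868 ✗
  (2.5, 2.5, 120°): beam 1 = 3.0000 ≠ 2.8868 ✗
  …
  (3.5, 4.5, 150°): r_1=2.8868, r_2=1.0000, r_3=4.0415 — all match ✓
No second candidate reproduces the full scan.

(x, y, θ) = (3.5, 4.5, 150°)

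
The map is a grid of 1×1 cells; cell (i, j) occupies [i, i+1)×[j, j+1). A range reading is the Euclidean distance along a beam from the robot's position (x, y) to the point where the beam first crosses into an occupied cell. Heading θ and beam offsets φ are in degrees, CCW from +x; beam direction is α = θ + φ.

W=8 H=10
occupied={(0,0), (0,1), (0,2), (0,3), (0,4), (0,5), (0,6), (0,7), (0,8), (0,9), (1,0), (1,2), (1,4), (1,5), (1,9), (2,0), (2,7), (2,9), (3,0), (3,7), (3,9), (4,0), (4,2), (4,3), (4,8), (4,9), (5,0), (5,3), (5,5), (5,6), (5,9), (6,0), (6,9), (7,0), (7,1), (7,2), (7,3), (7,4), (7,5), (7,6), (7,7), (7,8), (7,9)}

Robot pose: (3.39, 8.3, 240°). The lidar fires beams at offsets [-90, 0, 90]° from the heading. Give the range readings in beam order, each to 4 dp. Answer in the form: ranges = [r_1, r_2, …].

ranges = [1.4000, 0.3464, 0.6000]

beam 1: φ=-90°, α=150°
  dir = (cos 150°, sin 150°) = (-0.8660, 0.5000); from cell (3,8)
  next x-line at t=0.4503, next y-line at t=1.4000; Δt_x=1.1547, Δt_y=2.0000
    x: enter (2,8) at t=0.4503
    y: enter (2,9) at t=1.4000 ← occupied
  → r_1 = 1.4000
beam 2: φ=0°, α=240°
  dir = (cos 240°, sin 240°) = (-0.5000, -0.8660); from cell (3,8)
  next x-line at t=0.7800, next y-line at t=0.3464; Δt_x=2.0000, Δt_y=1.1547
    y: enter (3,7) at t=0.3464 ← occupied
  → r_2 = 0.3464
beam 3: φ=90°, α=330°
  dir = (cos 330°, sin 330°) = (0.8660, -0.5000); from cell (3,8)
  next x-line at t=0.7044, next y-line at t=0.6000; Δt_x=1.1547, Δt_y=2.0000
    y: enter (3,7) at t=0.6000 ← occupied
  → r_3 = 0.6000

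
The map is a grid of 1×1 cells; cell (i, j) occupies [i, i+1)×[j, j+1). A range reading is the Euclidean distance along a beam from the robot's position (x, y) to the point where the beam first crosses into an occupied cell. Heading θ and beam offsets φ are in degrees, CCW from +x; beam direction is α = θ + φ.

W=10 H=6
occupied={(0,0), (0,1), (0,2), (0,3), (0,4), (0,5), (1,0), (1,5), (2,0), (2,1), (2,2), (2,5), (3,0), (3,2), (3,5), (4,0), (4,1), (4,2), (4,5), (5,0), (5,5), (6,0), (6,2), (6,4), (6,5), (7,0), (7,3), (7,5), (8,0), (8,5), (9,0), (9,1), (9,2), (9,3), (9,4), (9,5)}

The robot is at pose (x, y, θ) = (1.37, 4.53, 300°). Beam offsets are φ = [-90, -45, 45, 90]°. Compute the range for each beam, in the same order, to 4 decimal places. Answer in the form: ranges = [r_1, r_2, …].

beam 1: φ=-90°, α=210°
  dir = (cos 210°, sin 210°) = (-0.8660, -0.5000); from cell (1,4)
  next x-line at t=0.4272, next y-line at t=1.0600; Δt_x=1.1547, Δt_y=2.0000
    x: enter (0,4) at t=0.4272 ← occupied
  → r_1 = 0.4272
beam 2: φ=-45°, α=255°
  dir = (cos 255°, sin 255°) = (-0.2588, -0.9659); from cell (1,4)
  next x-line at t=1.4296, next y-line at t=0.5487; Δt_x=3.8637, Δt_y=1.0353
    y: enter (1,3) at t=0.5487
    x: enter (0,3) at t=1.4296 ← occupied
  → r_2 = 1.4296
beam 3: φ=45°, α=345°
  dir = (cos 345°, sin 345°) = (0.9659, -0.2588); from cell (1,4)
  next x-line at t=0.6522, next y-line at t=2.0478; Δt_x=1.0353, Δt_y=3.8637
    x: enter (2,4) at t=0.6522
    x: enter (3,4) at t=1.6875
    y: enter (3,3) at t=2.0478
    x: enter (4,3) at t=2.7228
    x: enter (5,3) at t=3.7581
    x: enter (6,3) at t=4.7933
    x: enter (7,3) at t=5.8286 ← occupied
  → r_3 = 5.8286
beam 4: φ=90°, α=30°
  dir = (cos 30°, sin 30°) = (0.8660, 0.5000); from cell (1,4)
  next x-line at t=0.7275, next y-line at t=0.9400; Δt_x=1.1547, Δt_y=2.0000
    x: enter (2,4) at t=0.7275
    y: enter (2,5) at t=0.9400 ← occupied
  → r_4 = 0.9400

ranges = [0.4272, 1.4296, 5.8286, 0.9400]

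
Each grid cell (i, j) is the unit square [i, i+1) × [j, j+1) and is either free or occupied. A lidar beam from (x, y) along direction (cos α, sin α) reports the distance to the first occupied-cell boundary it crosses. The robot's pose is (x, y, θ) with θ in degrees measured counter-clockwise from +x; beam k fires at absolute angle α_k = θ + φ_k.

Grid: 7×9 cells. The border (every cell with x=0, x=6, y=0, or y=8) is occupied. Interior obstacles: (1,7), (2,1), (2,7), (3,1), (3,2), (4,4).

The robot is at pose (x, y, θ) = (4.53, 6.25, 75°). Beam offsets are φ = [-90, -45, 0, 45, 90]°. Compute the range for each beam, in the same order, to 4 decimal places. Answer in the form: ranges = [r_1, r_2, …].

ranges = [1.5219, 1.6974, 1.8117, 2.0207, 2.8978]

beam 1: φ=-90°, α=345°
  direction (0.9659, -0.2588); cell (4,6); t to first gridline: x 0.4866, y 0.9659 (then +1.0353 / +3.8637)
    (5,6) via x @ 0.4866
    (5,5) via y @ 0.9659
    (6,5) via x @ 1.5219  # hit
  → r_1 = 1.5219
beam 2: φ=-45°, α=30°
  direction (0.8660, 0.5000); cell (4,6); t to first gridline: x 0.5427, y 1.5000 (then +1.1547 / +2.0000)
    (5,6) via x @ 0.5427
    (5,7) via y @ 1.5000
    (6,7) via x @ 1.6974  # hit
  → r_2 = 1.6974
beam 3: φ=0°, α=75°
  direction (0.2588, 0.9659); cell (4,6); t to first gridline: x 1.8159, y 0.7765 (then +3.8637 / +1.0353)
    (4,7) via y @ 0.7765
    (4,8) via y @ 1.8117  # hit
  → r_3 = 1.8117
beam 4: φ=45°, α=120°
  direction (-0.5000, 0.8660); cell (4,6); t to first gridline: x 1.0600, y 0.8660 (then +2.0000 / +1.1547)
    (4,7) via y @ 0.8660
    (3,7) via x @ 1.0600
    (3,8) via y @ 2.0207  # hit
  → r_4 = 2.0207
beam 5: φ=90°, α=165°
  direction (-0.9659, 0.2588); cell (4,6); t to first gridline: x 0.5487, y 2.8978 (then +1.0353 / +3.8637)
    (3,6) via x @ 0.5487
    (2,6) via x @ 1.5840
    (1,6) via x @ 2.6192
    (1,7) via y @ 2.8978  # hit
  → r_5 = 2.8978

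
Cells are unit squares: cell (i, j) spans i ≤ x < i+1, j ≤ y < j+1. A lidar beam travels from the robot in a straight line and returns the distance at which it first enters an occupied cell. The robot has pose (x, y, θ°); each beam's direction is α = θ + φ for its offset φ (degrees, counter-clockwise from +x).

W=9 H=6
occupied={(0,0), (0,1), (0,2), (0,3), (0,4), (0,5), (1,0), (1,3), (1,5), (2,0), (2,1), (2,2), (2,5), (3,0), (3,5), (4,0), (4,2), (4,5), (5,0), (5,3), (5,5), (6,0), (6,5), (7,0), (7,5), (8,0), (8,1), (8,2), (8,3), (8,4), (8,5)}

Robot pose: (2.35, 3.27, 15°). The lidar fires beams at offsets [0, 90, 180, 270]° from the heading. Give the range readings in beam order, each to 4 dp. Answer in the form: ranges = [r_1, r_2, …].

beam 1: φ=0°, α=15°
  d=(0.9659,0.2588)  start (2,3)  tX=0.6729 tY=2.8205  stride 1/|dx|=1.0353 1/|dy|=3.8637
    cross x-line → (3,3), t=0.6729
    cross x-line → (4,3), t=1.7082
    cross x-line → (5,3), t=2.7435 (wall)
  → r_1 = 2.7435
beam 2: φ=90°, α=105°
  d=(-0.2588,0.9659)  start (2,3)  tX=1.3523 tY=0.7558  stride 1/|dx|=3.8637 1/|dy|=1.0353
    cross y-line → (2,4), t=0.7558
    cross x-line → (1,4), t=1.3523
    cross y-line → (1,5), t=1.7910 (wall)
  → r_2 = 1.7910
beam 3: φ=180°, α=195°
  d=(-0.9659,-0.2588)  start (2,3)  tX=0.3623 tY=1.0432  stride 1/|dx|=1.0353 1/|dy|=3.8637
    cross x-line → (1,3), t=0.3623 (wall)
  → r_3 = 0.3623
beam 4: φ=270°, α=285°
  d=(0.2588,-0.9659)  start (2,3)  tX=2.5114 tY=0.2795  stride 1/|dx|=3.8637 1/|dy|=1.0353
    cross y-line → (2,2), t=0.2795 (wall)
  → r_4 = 0.2795

ranges = [2.7435, 1.7910, 0.3623, 0.2795]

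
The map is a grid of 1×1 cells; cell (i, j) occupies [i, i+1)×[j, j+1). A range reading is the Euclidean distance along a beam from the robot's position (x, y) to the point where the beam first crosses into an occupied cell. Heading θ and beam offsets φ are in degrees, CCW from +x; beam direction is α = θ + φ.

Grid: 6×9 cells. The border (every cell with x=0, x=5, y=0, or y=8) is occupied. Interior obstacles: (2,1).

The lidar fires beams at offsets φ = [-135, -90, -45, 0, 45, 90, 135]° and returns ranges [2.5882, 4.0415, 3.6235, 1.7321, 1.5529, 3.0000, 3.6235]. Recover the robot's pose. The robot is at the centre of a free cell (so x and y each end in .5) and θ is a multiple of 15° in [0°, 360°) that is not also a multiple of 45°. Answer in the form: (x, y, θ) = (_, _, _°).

The pose lattice has 27·16 = 432 candidates. Test each by forward raycasting.
  (2.5, 2.5, 15°): beam 1 = 0.5774 ≠ 2.5882 ✗
  (4.5, 6.5, 105°): beam 1 = 0.5774 ≠ 2.5882 ✗
  (3.5, 4.5, 60°): beam 1 = 3.6235 ≠ 2.5882 ✗
  …
  (2.5, 4.5, 150°): r_1=2.5882, r_2=4.0415, r_3=3.6235, r_4=1.7321, r_5=1.5529, r_6=3.0000, r_7=3.6235 — all match ✓
Unique over the lattice → pose = (2.5, 4.5, 150°).

(x, y, θ) = (2.5, 4.5, 150°)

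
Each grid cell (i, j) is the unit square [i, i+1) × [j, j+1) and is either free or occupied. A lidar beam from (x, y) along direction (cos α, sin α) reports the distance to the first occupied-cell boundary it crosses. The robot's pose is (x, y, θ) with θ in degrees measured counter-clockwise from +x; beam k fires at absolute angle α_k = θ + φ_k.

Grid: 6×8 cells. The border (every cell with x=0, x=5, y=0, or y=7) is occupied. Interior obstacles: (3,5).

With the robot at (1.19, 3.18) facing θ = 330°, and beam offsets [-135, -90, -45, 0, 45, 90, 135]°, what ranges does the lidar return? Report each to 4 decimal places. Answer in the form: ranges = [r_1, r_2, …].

ranges = [0.1967, 0.3800, 2.2569, 4.3600, 3.9444, 4.4110, 0.7341]

beam 1: φ=-135°, α=195°
  d=(-0.9659,-0.2588)  start (1,3)  tX=0.1967 tY=0.6955  stride 1/|dx|=1.0353 1/|dy|=3.8637
    cross x-line → (0,3), t=0.1967 (wall)
  → r_1 = 0.1967
beam 2: φ=-90°, α=240°
  d=(-0.5000,-0.8660)  start (1,3)  tX=0.3800 tY=0.2078  stride 1/|dx|=2.0000 1/|dy|=1.1547
    cross y-line → (1,2), t=0.2078
    cross x-line → (0,2), t=0.3800 (wall)
  → r_2 = 0.3800
beam 3: φ=-45°, α=285°
  d=(0.2588,-0.9659)  start (1,3)  tX=3.1296 tY=0.1863  stride 1/|dx|=3.8637 1/|dy|=1.0353
    cross y-line → (1,2), t=0.1863
    cross y-line → (1,1), t=1.2216
    cross y-line → (1,0), t=2.2569 (wall)
  → r_3 = 2.2569
beam 4: φ=0°, α=330°
  d=(0.8660,-0.5000)  start (1,3)  tX=0.9353 tY=0.3600  stride 1/|dx|=1.1547 1/|dy|=2.0000
    cross y-line → (1,2), t=0.3600
    cross x-line → (2,2), t=0.9353
    cross x-line → (3,2), t=2.0900
    cross y-line → (3,1), t=2.3600
    cross x-line → (4,1), t=3.2447
    cross y-line → (4,0), t=4.3600 (wall)
  → r_4 = 4.3600
beam 5: φ=45°, α=15°
  d=(0.9659,0.2588)  start (1,3)  tX=0.8386 tY=3.1682  stride 1/|dx|=1.0353 1/|dy|=3.8637
    cross x-line → (2,3), t=0.8386
    cross x-line → (3,3), t=1.8738
    cross x-line → (4,3), t=2.9091
    cross y-line → (4,4), t=3.1682
    cross x-line → (5,4), t=3.9444 (wall)
  → r_5 = 3.9444
beam 6: φ=90°, α=60°
  d=(0.5000,0.8660)  start (1,3)  tX=1.6200 tY=0.9469  stride 1/|dx|=2.0000 1/|dy|=1.1547
    cross y-line → (1,4), t=0.9469
    cross x-line → (2,4), t=1.6200
    cross y-line → (2,5), t=2.1016
    cross y-line → (2,6), t=3.2563
    cross x-line → (3,6), t=3.6200
    cross y-line → (3,7), t=4.4110 (wall)
  → r_6 = 4.4110
beam 7: φ=135°, α=105°
  d=(-0.2588,0.9659)  start (1,3)  tX=0.7341 tY=0.8489  stride 1/|dx|=3.8637 1/|dy|=1.0353
    cross x-line → (0,3), t=0.7341 (wall)
  → r_7 = 0.7341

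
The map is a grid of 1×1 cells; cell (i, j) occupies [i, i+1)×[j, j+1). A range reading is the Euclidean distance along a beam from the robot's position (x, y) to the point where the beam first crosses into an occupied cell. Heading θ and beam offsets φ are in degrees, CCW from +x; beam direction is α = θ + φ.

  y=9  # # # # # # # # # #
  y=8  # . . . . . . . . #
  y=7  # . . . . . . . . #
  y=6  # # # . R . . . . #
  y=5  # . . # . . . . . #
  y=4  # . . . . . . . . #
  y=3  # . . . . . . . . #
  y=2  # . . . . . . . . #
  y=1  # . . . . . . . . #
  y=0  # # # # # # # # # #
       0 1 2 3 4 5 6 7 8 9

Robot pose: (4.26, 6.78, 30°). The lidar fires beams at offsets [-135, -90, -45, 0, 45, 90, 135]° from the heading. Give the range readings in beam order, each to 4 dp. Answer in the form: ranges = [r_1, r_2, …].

ranges = [1.0046, 6.6742, 4.9072, 4.4400, 2.2983, 2.5634, 3.3750]

beam 1: φ=-135°, α=255°
  dir = (cos 255°, sin 255°) = (-0.2588, -0.9659); from cell (4,6)
  next x-line at t=1.0046, next y-line at t=0.8075; Δt_x=3.8637, Δt_y=1.0353
    y: enter (4,5) at t=0.8075
    x: enter (3,5) at t=1.0046 ← occupied
  → r_1 = 1.0046
beam 2: φ=-90°, α=300°
  dir = (cos 300°, sin 300°) = (0.5000, -0.8660); from cell (4,6)
  next x-line at t=1.4800, next y-line at t=0.9007; Δt_x=2.0000, Δt_y=1.1547
    y: enter (4,5) at t=0.9007
    x: enter (5,5) at t=1.4800
    y: enter (5,4) at t=2.0554
    y: enter (5,3) at t=3.2101
    x: enter (6,3) at t=3.4800
    y: enter (6,2) at t=4.3648
    x: enter (7,2) at t=5.4800
    y: enter (7,1) at t=5.5195
    y: enter (7,0) at t=6.6742 ← occupied
  → r_2 = 6.6742
beam 3: φ=-45°, α=345°
  dir = (cos 345°, sin 345°) = (0.9659, -0.2588); from cell (4,6)
  next x-line at t=0.7661, next y-line at t=3.0137; Δt_x=1.0353, Δt_y=3.8637
    x: enter (5,6) at t=0.7661
    x: enter (6,6) at t=1.8014
    x: enter (7,6) at t=2.8367
    y: enter (7,5) at t=3.0137
    x: enter (8,5) at t=3.8719
    x: enter (9,5) at t=4.9072 ← occupied
  → r_3 = 4.9072
beam 4: φ=0°, α=30°
  dir = (cos 30°, sin 30°) = (0.8660, 0.5000); from cell (4,6)
  next x-line at t=0.8545, next y-line at t=0.4400; Δt_x=1.1547, Δt_y=2.0000
    y: enter (4,7) at t=0.4400
    x: enter (5,7) at t=0.8545
    x: enter (6,7) at t=2.0092
    y: enter (6,8) at t=2.4400
    x: enter (7,8) at t=3.1639
    x: enter (8,8) at t=4.3186
    y: enter (8,9) at t=4.4400 ← occupied
  → r_4 = 4.4400
beam 5: φ=45°, α=75°
  dir = (cos 75°, sin 75°) = (0.2588, 0.9659); from cell (4,6)
  next x-line at t=2.8591, next y-line at t=0.2278; Δt_x=3.8637, Δt_y=1.0353
    y: enter (4,7) at t=0.2278
    y: enter (4,8) at t=1.2630
    y: enter (4,9) at t=2.2983 ← occupied
  → r_5 = 2.2983
beam 6: φ=90°, α=120°
  dir = (cos 120°, sin 120°) = (-0.5000, 0.8660); from cell (4,6)
  next x-line at t=0.5200, next y-line at t=0.2540; Δt_x=2.0000, Δt_y=1.1547
    y: enter (4,7) at t=0.2540
    x: enter (3,7) at t=0.5200
    y: enter (3,8) at t=1.4087
    x: enter (2,8) at t=2.5200
    y: enter (2,9) at t=2.5634 ← occupied
  → r_6 = 2.5634
beam 7: φ=135°, α=165°
  dir = (cos 165°, sin 165°) = (-0.9659, 0.2588); from cell (4,6)
  next x-line at t=0.2692, next y-line at t=0.8500; Δt_x=1.0353, Δt_y=3.8637
    x: enter (3,6) at t=0.2692
    y: enter (3,7) at t=0.8500
    x: enter (2,7) at t=1.3044
    x: enter (1,7) at t=2.3397
    x: enter (0,7) at t=3.3750 ← occupied
  → r_7 = 3.3750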